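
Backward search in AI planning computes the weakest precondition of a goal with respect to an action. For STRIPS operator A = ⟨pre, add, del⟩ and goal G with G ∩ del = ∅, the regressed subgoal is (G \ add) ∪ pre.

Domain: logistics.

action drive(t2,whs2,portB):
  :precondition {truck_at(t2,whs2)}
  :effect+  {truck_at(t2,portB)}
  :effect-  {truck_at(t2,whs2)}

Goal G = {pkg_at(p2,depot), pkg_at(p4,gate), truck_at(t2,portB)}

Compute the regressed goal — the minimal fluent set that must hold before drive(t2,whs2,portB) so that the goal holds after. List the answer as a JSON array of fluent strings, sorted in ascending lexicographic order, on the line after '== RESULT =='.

Regress:
  G ∩ del = {}  (empty — regression defined)
  G \ add = {pkg_at(p2,depot), pkg_at(p4,gate), truck_at(t2,portB)} \ {truck_at(t2,portB)} = {pkg_at(p2,depot), pkg_at(p4,gate)}
  ∪ pre   = {pkg_at(p2,depot), pkg_at(p4,gate)} ∪ {truck_at(t2,whs2)}
          = {pkg_at(p2,depot), pkg_at(p4,gate), truck_at(t2,whs2)}

== RESULT ==
["pkg_at(p2,depot)", "pkg_at(p4,gate)", "truck_at(t2,whs2)"]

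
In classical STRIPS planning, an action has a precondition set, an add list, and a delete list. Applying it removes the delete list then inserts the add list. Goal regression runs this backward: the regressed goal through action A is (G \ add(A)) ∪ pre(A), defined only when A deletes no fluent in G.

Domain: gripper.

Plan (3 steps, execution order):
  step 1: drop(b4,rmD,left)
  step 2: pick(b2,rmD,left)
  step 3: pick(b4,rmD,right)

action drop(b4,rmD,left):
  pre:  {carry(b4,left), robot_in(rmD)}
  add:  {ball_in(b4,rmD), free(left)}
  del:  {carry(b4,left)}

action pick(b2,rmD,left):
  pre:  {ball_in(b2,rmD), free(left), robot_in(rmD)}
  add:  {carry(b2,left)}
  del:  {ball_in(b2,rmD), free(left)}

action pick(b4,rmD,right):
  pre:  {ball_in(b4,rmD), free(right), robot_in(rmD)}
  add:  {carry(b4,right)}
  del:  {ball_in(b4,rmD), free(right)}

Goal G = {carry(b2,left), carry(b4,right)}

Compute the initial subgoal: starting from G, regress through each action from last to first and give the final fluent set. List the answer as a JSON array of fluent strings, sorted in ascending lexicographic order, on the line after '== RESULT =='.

Regress step by step:
  through step 3 (pick(b4,rmD,right)): drop {carry(b4,right)}, keep {carry(b2,left)}, require {ball_in(b4,rmD), free(right), robot_in(rmD)}
    → {ball_in(b4,rmD), carry(b2,left), free(right), robot_in(rmD)}
  through step 2 (pick(b2,rmD,left)): drop {carry(b2,left)}, keep {ball_in(b4,rmD), free(right), robot_in(rmD)}, require {ball_in(b2,rmD), free(left), robot_in(rmD)}
    → {ball_in(b2,rmD), ball_in(b4,rmD), free(left), free(right), robot_in(rmD)}
  through step 1 (drop(b4,rmD,left)): drop {ball_in(b4,rmD), free(left)}, keep {ball_in(b2,rmD), free(right), robot_in(rmD)}, require {carry(b4,left), robot_in(rmD)}
    → {ball_in(b2,rmD), carry(b4,left), free(right), robot_in(rmD)}

== RESULT ==
["ball_in(b2,rmD)", "carry(b4,left)", "free(right)", "robot_in(rmD)"]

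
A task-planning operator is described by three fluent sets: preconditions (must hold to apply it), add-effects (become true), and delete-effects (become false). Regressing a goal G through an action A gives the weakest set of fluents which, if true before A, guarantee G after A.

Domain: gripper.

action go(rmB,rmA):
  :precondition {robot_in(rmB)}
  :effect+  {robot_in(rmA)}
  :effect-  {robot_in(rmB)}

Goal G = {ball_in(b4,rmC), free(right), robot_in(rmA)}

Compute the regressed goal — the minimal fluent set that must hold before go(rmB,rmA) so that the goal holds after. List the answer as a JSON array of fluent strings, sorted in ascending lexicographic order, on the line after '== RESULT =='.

Regress:
  G ∩ del = {}  (empty — regression defined)
  G \ add = {ball_in(b4,rmC), free(right), robot_in(rmA)} \ {robot_in(rmA)} = {ball_in(b4,rmC), free(right)}
  ∪ pre   = {ball_in(b4,rmC), free(right)} ∪ {robot_in(rmB)}
          = {ball_in(b4,rmC), free(right), robot_in(rmB)}

== RESULT ==
["ball_in(b4,rmC)", "free(right)", "robot_in(rmB)"]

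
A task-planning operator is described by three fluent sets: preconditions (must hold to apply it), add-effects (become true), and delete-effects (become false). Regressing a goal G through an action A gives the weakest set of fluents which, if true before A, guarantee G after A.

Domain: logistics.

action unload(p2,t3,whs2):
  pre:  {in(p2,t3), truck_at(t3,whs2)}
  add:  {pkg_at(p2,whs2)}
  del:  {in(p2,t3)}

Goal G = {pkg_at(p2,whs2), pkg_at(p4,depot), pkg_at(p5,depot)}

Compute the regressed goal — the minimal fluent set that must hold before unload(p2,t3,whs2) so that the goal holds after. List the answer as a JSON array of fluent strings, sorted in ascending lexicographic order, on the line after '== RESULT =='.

Regress:
  G ∩ del = {}  (empty — regression defined)
  G \ add = {pkg_at(p2,whs2), pkg_at(p4,depot), pkg_at(p5,depot)} \ {pkg_at(p2,whs2)} = {pkg_at(p4,depot), pkg_at(p5,depot)}
  ∪ pre   = {pkg_at(p4,depot), pkg_at(p5,depot)} ∪ {in(p2,t3), truck_at(t3,whs2)}
          = {in(p2,t3), pkg_at(p4,depot), pkg_at(p5,depot), truck_at(t3,whs2)}

== RESULT ==
["in(p2,t3)", "pkg_at(p4,depot)", "pkg_at(p5,depot)", "truck_at(t3,whs2)"]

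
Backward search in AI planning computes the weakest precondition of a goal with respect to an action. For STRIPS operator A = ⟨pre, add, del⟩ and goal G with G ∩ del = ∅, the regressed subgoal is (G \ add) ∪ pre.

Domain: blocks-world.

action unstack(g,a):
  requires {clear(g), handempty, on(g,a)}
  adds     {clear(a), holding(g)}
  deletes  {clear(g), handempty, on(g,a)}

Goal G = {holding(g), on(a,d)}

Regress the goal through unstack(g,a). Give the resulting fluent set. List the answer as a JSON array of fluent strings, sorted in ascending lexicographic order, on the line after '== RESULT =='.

Regress:
  G ∩ del = {}  (empty — regression defined)
  G \ add = {holding(g), on(a,d)} \ {clear(a), holding(g)} = {on(a,d)}
  ∪ pre   = {on(a,d)} ∪ {clear(g), handempty, on(g,a)}
          = {clear(g), handempty, on(a,d), on(g,a)}

== RESULT ==
["clear(g)", "handempty", "on(a,d)", "on(g,a)"]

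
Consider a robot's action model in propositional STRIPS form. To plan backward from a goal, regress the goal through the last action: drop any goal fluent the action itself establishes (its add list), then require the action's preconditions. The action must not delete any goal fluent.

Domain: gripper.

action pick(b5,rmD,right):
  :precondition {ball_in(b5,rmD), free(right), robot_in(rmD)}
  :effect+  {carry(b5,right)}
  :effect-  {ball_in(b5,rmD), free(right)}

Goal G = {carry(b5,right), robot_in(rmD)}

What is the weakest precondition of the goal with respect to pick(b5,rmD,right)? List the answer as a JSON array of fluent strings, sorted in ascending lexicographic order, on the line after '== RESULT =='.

Compute (G \ add) ∪ pre:
  G ∩ del = {}  (empty — regression defined)
  G \ add = {carry(b5,right), robot_in(rmD)} \ {carry(b5,right)} = {robot_in(rmD)}
  ∪ pre   = {robot_in(rmD)} ∪ {ball_in(b5,rmD), free(right), robot_in(rmD)}
          = {ball_in(b5,rmD), free(right), robot_in(rmD)}

== RESULT ==
["ball_in(b5,rmD)", "free(right)", "robot_in(rmD)"]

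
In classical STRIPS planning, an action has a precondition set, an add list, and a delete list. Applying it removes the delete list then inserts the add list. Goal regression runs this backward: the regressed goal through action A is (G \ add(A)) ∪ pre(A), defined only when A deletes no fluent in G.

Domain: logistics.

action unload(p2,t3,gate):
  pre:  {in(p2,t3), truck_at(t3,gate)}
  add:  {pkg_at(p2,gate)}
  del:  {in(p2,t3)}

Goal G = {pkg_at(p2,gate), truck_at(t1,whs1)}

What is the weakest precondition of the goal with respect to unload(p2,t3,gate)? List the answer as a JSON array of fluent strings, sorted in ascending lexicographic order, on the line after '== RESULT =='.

Compute (G \ add) ∪ pre:
  G ∩ del = {}  (empty — regression defined)
  G \ add = {pkg_at(p2,gate), truck_at(t1,whs1)} \ {pkg_at(p2,gate)} = {truck_at(t1,whs1)}
  ∪ pre   = {truck_at(t1,whs1)} ∪ {in(p2,t3), truck_at(t3,gate)}
          = {in(p2,t3), truck_at(t1,whs1), truck_at(t3,gate)}

== RESULT ==
["in(p2,t3)", "truck_at(t1,whs1)", "truck_at(t3,gate)"]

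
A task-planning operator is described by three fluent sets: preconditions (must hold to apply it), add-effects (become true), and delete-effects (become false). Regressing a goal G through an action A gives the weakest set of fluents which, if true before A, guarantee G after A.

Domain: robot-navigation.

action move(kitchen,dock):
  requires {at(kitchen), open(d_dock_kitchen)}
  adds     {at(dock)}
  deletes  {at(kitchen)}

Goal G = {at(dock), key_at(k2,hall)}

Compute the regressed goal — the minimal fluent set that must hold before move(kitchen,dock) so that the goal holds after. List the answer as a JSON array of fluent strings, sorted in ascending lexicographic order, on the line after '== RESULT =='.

Compute (G \ add) ∪ pre:
  G ∩ del = {}  (empty — regression defined)
  G \ add = {at(dock), key_at(k2,hall)} \ {at(dock)} = {key_at(k2,hall)}
  ∪ pre   = {key_at(k2,hall)} ∪ {at(kitchen), open(d_dock_kitchen)}
          = {at(kitchen), key_at(k2,hall), open(d_dock_kitchen)}

== RESULT ==
["at(kitchen)", "key_at(k2,hall)", "open(d_dock_kitchen)"]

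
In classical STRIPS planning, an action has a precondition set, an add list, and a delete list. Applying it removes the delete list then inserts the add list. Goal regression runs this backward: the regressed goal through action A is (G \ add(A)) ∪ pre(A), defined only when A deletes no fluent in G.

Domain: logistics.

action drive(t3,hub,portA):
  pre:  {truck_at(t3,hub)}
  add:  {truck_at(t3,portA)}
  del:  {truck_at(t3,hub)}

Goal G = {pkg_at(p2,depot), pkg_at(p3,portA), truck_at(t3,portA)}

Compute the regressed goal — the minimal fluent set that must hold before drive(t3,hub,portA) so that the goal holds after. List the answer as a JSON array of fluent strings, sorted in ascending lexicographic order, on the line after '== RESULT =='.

Regress:
  G ∩ del = {}  (empty — regression defined)
  G \ add = {pkg_at(p2,depot), pkg_at(p3,portA), truck_at(t3,portA)} \ {truck_at(t3,portA)} = {pkg_at(p2,depot), pkg_at(p3,portA)}
  ∪ pre   = {pkg_at(p2,depot), pkg_at(p3,portA)} ∪ {truck_at(t3,hub)}
          = {pkg_at(p2,depot), pkg_at(p3,portA), truck_at(t3,hub)}

== RESULT ==
["pkg_at(p2,depot)", "pkg_at(p3,portA)", "truck_at(t3,hub)"]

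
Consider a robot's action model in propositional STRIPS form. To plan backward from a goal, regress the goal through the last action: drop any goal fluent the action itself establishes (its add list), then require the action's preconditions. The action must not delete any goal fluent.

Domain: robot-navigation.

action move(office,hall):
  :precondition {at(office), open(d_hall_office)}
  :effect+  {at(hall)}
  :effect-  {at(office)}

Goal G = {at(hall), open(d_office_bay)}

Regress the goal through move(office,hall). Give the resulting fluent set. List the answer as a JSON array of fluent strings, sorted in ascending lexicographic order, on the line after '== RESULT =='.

Regress:
  G ∩ del = {}  (empty — regression defined)
  G \ add = {at(hall), open(d_office_bay)} \ {at(hall)} = {open(d_office_bay)}
  ∪ pre   = {open(d_office_bay)} ∪ {at(office), open(d_hall_office)}
          = {at(office), open(d_hall_office), open(d_office_bay)}

== RESULT ==
["at(office)", "open(d_hall_office)", "open(d_office_bay)"]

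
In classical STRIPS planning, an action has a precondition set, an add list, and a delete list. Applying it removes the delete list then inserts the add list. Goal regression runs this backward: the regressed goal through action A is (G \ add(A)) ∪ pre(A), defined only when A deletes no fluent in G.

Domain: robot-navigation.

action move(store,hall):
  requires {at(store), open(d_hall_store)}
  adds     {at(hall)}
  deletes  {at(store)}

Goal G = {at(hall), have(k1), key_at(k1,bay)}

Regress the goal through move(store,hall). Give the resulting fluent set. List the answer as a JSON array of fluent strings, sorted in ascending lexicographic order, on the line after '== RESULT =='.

Compute (G \ add) ∪ pre:
  G ∩ del = {}  (empty — regression defined)
  G \ add = {at(hall), have(k1), key_at(k1,bay)} \ {at(hall)} = {have(k1), key_at(k1,bay)}
  ∪ pre   = {have(k1), key_at(k1,bay)} ∪ {at(store), open(d_hall_store)}
          = {at(store), have(k1), key_at(k1,bay), open(d_hall_store)}

== RESULT ==
["at(store)", "have(k1)", "key_at(k1,bay)", "open(d_hall_store)"]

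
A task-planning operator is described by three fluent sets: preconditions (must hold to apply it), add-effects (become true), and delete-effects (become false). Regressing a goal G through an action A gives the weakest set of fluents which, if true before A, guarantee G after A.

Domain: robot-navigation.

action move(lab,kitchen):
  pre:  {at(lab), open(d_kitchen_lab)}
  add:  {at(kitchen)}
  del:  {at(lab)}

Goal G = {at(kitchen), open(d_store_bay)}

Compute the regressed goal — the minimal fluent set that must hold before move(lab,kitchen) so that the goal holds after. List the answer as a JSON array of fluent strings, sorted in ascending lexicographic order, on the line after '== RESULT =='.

Compute (G \ add) ∪ pre:
  G ∩ del = {}  (empty — regression defined)
  G \ add = {at(kitchen), open(d_store_bay)} \ {at(kitchen)} = {open(d_store_bay)}
  ∪ pre   = {open(d_store_bay)} ∪ {at(lab), open(d_kitchen_lab)}
          = {at(lab), open(d_kitchen_lab), open(d_store_bay)}

== RESULT ==
["at(lab)", "open(d_kitchen_lab)", "open(d_store_bay)"]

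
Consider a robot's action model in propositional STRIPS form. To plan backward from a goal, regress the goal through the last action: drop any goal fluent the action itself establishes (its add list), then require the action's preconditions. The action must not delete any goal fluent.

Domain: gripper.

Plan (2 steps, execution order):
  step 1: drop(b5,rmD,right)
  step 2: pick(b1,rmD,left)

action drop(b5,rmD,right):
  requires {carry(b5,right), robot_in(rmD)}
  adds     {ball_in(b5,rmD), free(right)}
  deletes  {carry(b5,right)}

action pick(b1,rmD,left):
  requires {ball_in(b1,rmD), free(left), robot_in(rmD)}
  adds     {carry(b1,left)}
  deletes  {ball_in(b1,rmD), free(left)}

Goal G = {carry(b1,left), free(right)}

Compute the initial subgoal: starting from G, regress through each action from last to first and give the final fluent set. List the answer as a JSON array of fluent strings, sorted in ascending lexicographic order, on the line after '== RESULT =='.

Work backward from the goal:
  through step 2 (pick(b1,rmD,left)): drop {carry(b1,left)}, keep {free(right)}, require {ball_in(b1,rmD), free(left), robot_in(rmD)}
    → {ball_in(b1,rmD), free(left), free(right), robot_in(rmD)}
  through step 1 (drop(b5,rmD,right)): drop {free(right)}, keep {ball_in(b1,rmD), free(left), robot_in(rmD)}, require {carry(b5,right), robot_in(rmD)}
    → {ball_in(b1,rmD), carry(b5,right), free(left), robot_in(rmD)}

== RESULT ==
["ball_in(b1,rmD)", "carry(b5,right)", "free(left)", "robot_in(rmD)"]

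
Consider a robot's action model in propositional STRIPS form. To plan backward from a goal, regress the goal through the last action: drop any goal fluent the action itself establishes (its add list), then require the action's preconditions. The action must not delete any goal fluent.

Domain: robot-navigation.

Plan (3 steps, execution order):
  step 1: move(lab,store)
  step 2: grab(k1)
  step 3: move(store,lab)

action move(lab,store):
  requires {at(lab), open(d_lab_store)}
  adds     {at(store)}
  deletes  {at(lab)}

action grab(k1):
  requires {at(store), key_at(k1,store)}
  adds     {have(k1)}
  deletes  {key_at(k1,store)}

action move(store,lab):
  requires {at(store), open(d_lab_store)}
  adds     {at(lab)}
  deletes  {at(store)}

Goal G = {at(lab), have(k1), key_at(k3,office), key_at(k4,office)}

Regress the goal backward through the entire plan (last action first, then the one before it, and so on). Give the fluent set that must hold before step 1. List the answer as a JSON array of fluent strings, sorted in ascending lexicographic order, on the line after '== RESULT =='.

Regress step by step:
  through step 3 (move(store,lab)): drop {at(lab)}, keep {have(k1), key_at(k3,office), key_at(k4,office)}, require {at(store), open(d_lab_store)}
    → {at(store), have(k1), key_at(k3,office), key_at(k4,office), open(d_lab_store)}
  through step 2 (grab(k1)): drop {have(k1)}, keep {at(store), key_at(k3,office), key_at(k4,office), open(d_lab_store)}, require {at(store), key_at(k1,store)}
    → {at(store), key_at(k1,store), key_at(k3,office), key_at(k4,office), open(d_lab_store)}
  through step 1 (move(lab,store)): drop {at(store)}, keep {key_at(k1,store), key_at(k3,office), key_at(k4,office), open(d_lab_store)}, require {at(lab), open(d_lab_store)}
    → {at(lab), key_at(k1,store), key_at(k3,office), key_at(k4,office), open(d_lab_store)}

== RESULT ==
["at(lab)", "key_at(k1,store)", "key_at(k3,office)", "key_at(k4,office)", "open(d_lab_store)"]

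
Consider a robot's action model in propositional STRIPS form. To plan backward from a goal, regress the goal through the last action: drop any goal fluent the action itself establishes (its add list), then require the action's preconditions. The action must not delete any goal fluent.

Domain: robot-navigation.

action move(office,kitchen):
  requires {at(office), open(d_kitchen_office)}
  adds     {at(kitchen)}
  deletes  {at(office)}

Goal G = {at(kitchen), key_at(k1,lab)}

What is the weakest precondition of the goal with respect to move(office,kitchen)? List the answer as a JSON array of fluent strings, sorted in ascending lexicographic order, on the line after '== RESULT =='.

Compute (G \ add) ∪ pre:
  G ∩ del = {}  (empty — regression defined)
  G \ add = {at(kitchen), key_at(k1,lab)} \ {at(kitchen)} = {key_at(k1,lab)}
  ∪ pre   = {key_at(k1,lab)} ∪ {at(office), open(d_kitchen_office)}
          = {at(office), key_at(k1,lab), open(d_kitchen_office)}

== RESULT ==
["at(office)", "key_at(k1,lab)", "open(d_kitchen_office)"]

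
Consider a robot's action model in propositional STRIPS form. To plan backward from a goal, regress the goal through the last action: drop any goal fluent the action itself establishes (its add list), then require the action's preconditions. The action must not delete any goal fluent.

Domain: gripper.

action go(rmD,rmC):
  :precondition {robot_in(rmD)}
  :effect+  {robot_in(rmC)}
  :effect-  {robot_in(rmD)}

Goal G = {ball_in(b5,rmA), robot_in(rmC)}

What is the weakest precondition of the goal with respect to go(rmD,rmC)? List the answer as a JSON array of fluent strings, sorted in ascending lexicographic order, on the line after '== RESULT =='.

Compute (G \ add) ∪ pre:
  G ∩ del = {}  (empty — regression defined)
  G \ add = {ball_in(b5,rmA), robot_in(rmC)} \ {robot_in(rmC)} = {ball_in(b5,rmA)}
  ∪ pre   = {ball_in(b5,rmA)} ∪ {robot_in(rmD)}
          = {ball_in(b5,rmA), robot_in(rmD)}

== RESULT ==
["ball_in(b5,rmA)", "robot_in(rmD)"]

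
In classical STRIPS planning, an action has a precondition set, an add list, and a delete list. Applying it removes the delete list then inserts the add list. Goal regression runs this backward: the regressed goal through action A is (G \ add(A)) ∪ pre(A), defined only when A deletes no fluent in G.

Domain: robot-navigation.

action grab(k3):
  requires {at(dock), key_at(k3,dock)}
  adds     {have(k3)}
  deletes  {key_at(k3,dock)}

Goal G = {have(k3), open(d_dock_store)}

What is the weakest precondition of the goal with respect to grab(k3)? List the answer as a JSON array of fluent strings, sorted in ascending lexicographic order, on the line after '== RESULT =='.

Regress:
  G ∩ del = {}  (empty — regression defined)
  G \ add = {have(k3), open(d_dock_store)} \ {have(k3)} = {open(d_dock_store)}
  ∪ pre   = {open(d_dock_store)} ∪ {at(dock), key_at(k3,dock)}
          = {at(dock), key_at(k3,dock), open(d_dock_store)}

== RESULT ==
["at(dock)", "key_at(k3,dock)", "open(d_dock_store)"]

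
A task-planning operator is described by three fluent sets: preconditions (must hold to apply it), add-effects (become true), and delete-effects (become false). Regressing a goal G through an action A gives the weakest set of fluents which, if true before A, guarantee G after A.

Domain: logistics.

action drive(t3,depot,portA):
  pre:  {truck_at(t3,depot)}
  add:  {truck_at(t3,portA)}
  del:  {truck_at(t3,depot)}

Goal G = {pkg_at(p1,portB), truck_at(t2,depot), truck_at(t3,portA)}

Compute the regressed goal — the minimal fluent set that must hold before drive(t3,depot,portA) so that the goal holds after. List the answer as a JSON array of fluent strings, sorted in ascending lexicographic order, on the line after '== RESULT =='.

Compute (G \ add) ∪ pre:
  G ∩ del = {}  (empty — regression defined)
  G \ add = {pkg_at(p1,portB), truck_at(t2,depot), truck_at(t3,portA)} \ {truck_at(t3,portA)} = {pkg_at(p1,portB), truck_at(t2,depot)}
  ∪ pre   = {pkg_at(p1,portB), truck_at(t2,depot)} ∪ {truck_at(t3,depot)}
          = {pkg_at(p1,portB), truck_at(t2,depot), truck_at(t3,depot)}

== RESULT ==
["pkg_at(p1,portB)", "truck_at(t2,depot)", "truck_at(t3,depot)"]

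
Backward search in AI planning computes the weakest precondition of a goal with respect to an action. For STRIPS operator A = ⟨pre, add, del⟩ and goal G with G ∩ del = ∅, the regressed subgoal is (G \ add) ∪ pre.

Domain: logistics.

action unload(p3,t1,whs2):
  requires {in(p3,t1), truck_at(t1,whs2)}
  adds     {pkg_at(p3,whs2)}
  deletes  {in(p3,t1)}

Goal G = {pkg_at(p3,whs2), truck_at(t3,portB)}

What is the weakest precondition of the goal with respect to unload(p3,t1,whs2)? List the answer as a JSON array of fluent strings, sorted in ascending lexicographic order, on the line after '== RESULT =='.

Compute (G \ add) ∪ pre:
  G ∩ del = {}  (empty — regression defined)
  G \ add = {pkg_at(p3,whs2), truck_at(t3,portB)} \ {pkg_at(p3,whs2)} = {truck_at(t3,portB)}
  ∪ pre   = {truck_at(t3,portB)} ∪ {in(p3,t1), truck_at(t1,whs2)}
          = {in(p3,t1), truck_at(t1,whs2), truck_at(t3,portB)}

== RESULT ==
["in(p3,t1)", "truck_at(t1,whs2)", "truck_at(t3,portB)"]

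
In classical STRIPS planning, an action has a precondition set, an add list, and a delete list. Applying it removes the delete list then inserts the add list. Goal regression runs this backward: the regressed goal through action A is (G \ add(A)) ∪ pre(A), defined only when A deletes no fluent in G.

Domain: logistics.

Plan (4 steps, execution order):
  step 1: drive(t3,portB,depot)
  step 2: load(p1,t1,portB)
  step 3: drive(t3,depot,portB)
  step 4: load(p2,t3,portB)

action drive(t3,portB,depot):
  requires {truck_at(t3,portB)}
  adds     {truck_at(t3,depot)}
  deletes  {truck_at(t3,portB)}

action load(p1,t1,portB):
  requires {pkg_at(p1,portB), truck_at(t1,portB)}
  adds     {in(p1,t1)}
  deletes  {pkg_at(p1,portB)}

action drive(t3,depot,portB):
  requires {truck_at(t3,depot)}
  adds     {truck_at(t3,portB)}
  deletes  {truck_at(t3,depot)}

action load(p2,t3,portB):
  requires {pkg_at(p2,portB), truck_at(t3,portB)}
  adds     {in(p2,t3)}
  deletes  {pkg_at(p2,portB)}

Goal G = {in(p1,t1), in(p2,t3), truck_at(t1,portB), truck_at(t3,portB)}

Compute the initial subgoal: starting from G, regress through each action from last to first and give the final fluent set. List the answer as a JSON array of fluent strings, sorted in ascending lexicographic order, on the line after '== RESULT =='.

Work backward from the goal:
  through step 4 (load(p2,t3,portB)): drop {in(p2,t3)}, keep {in(p1,t1), truck_at(t1,portB), truck_at(t3,portB)}, require {pkg_at(p2,portB), truck_at(t3,portB)}
    → {in(p1,t1), pkg_at(p2,portB), truck_at(t1,portB), truck_at(t3,portB)}
  through step 3 (drive(t3,depot,portB)): drop {truck_at(t3,portB)}, keep {in(p1,t1), pkg_at(p2,portB), truck_at(t1,portB)}, require {truck_at(t3,depot)}
    → {in(p1,t1), pkg_at(p2,portB), truck_at(t1,portB), truck_at(t3,depot)}
  through step 2 (load(p1,t1,portB)): drop {in(p1,t1)}, keep {pkg_at(p2,portB), truck_at(t1,portB), truck_at(t3,depot)}, require {pkg_at(p1,portB), truck_at(t1,portB)}
    → {pkg_at(p1,portB), pkg_at(p2,portB), truck_at(t1,portB), truck_at(t3,depot)}
  through step 1 (drive(t3,portB,depot)): drop {truck_at(t3,depot)}, keep {pkg_at(p1,portB), pkg_at(p2,portB), truck_at(t1,portB)}, require {truck_at(t3,portB)}
    → {pkg_at(p1,portB), pkg_at(p2,portB), truck_at(t1,portB), truck_at(t3,portB)}

== RESULT ==
["pkg_at(p1,portB)", "pkg_at(p2,portB)", "truck_at(t1,portB)", "truck_at(t3,portB)"]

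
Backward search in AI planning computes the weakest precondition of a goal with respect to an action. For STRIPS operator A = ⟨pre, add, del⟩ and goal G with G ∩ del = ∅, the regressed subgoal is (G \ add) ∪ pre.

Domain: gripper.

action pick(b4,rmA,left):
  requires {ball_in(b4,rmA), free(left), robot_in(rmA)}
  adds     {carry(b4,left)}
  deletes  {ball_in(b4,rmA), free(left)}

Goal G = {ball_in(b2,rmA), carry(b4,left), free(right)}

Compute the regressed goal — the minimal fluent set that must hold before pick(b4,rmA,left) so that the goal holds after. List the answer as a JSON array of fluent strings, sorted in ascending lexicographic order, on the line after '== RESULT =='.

Compute (G \ add) ∪ pre:
  G ∩ del = {}  (empty — regression defined)
  G \ add = {ball_in(b2,rmA), carry(b4,left), free(right)} \ {carry(b4,left)} = {ball_in(b2,rmA), free(right)}
  ∪ pre   = {ball_in(b2,rmA), free(right)} ∪ {ball_in(b4,rmA), free(left), robot_in(rmA)}
          = {ball_in(b2,rmA), ball_in(b4,rmA), free(left), free(right), robot_in(rmA)}

== RESULT ==
["ball_in(b2,rmA)", "ball_in(b4,rmA)", "free(left)", "free(right)", "robot_in(rmA)"]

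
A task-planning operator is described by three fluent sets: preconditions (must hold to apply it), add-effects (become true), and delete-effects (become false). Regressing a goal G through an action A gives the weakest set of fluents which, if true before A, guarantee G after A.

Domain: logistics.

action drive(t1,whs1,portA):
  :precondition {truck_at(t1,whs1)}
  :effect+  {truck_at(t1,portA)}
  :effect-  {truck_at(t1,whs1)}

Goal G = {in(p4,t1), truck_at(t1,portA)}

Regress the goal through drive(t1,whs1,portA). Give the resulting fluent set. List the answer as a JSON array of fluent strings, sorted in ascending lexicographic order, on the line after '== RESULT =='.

Regress:
  G ∩ del = {}  (empty — regression defined)
  G \ add = {in(p4,t1), truck_at(t1,portA)} \ {truck_at(t1,portA)} = {in(p4,t1)}
  ∪ pre   = {in(p4,t1)} ∪ {truck_at(t1,whs1)}
          = {in(p4,t1), truck_at(t1,whs1)}

== RESULT ==
["in(p4,t1)", "truck_at(t1,whs1)"]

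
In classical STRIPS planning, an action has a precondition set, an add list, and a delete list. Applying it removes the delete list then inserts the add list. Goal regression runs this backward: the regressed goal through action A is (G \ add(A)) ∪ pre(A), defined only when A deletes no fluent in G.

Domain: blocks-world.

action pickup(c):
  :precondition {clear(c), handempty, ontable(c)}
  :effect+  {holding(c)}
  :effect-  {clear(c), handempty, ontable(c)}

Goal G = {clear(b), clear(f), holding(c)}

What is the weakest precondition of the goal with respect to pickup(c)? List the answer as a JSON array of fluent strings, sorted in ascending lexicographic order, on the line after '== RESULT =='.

Compute (G \ add) ∪ pre:
  G ∩ del = {}  (empty — regression defined)
  G \ add = {clear(b), clear(f), holding(c)} \ {holding(c)} = {clear(b), clear(f)}
  ∪ pre   = {clear(b), clear(f)} ∪ {clear(c), handempty, ontable(c)}
          = {clear(b), clear(c), clear(f), handempty, ontable(c)}

== RESULT ==
["clear(b)", "clear(c)", "clear(f)", "handempty", "ontable(c)"]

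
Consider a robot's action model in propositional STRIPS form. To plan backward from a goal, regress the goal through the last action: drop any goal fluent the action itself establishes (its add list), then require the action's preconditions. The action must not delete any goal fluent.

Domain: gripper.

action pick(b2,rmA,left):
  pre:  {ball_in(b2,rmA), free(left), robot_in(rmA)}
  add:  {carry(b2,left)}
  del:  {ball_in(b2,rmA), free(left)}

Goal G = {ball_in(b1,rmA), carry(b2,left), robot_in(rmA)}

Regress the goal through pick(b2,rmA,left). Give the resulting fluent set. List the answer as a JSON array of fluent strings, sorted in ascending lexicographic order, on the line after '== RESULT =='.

Compute (G \ add) ∪ pre:
  G ∩ del = {}  (empty — regression defined)
  G \ add = {ball_in(b1,rmA), carry(b2,left), robot_in(rmA)} \ {carry(b2,left)} = {ball_in(b1,rmA), robot_in(rmA)}
  ∪ pre   = {ball_in(b1,rmA), robot_in(rmA)} ∪ {ball_in(b2,rmA), free(left), robot_in(rmA)}
          = {ball_in(b1,rmA), ball_in(b2,rmA), free(left), robot_in(rmA)}

== RESULT ==
["ball_in(b1,rmA)", "ball_in(b2,rmA)", "free(left)", "robot_in(rmA)"]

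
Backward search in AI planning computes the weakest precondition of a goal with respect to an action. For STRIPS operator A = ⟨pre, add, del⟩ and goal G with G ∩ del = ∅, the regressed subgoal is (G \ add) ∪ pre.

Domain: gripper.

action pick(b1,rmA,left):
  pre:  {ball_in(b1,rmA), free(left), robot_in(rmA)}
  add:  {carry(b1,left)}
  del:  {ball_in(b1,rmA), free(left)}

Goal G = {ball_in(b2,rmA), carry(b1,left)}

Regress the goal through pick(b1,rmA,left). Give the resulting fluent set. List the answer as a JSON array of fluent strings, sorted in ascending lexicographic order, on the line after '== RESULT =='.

Regress:
  G ∩ del = {}  (empty — regression defined)
  G \ add = {ball_in(b2,rmA), carry(b1,left)} \ {carry(b1,left)} = {ball_in(b2,rmA)}
  ∪ pre   = {ball_in(b2,rmA)} ∪ {ball_in(b1,rmA), free(left), robot_in(rmA)}
          = {ball_in(b1,rmA), ball_in(b2,rmA), free(left), robot_in(rmA)}

== RESULT ==
["ball_in(b1,rmA)", "ball_in(b2,rmA)", "free(left)", "robot_in(rmA)"]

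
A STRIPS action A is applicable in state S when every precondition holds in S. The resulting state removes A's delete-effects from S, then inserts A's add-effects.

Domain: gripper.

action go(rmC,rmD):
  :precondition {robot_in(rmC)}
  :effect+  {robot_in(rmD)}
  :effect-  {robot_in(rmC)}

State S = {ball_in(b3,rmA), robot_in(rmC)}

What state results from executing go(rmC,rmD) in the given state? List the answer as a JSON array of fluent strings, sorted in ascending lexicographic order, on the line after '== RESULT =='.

Progress:
  pre ⊆ S: {robot_in(rmC)} ⊆ S  — applicable
  S \ del = {ball_in(b3,rmA)}
  ∪ add   = {ball_in(b3,rmA), robot_in(rmD)}

== RESULT ==
["ball_in(b3,rmA)", "robot_in(rmD)"]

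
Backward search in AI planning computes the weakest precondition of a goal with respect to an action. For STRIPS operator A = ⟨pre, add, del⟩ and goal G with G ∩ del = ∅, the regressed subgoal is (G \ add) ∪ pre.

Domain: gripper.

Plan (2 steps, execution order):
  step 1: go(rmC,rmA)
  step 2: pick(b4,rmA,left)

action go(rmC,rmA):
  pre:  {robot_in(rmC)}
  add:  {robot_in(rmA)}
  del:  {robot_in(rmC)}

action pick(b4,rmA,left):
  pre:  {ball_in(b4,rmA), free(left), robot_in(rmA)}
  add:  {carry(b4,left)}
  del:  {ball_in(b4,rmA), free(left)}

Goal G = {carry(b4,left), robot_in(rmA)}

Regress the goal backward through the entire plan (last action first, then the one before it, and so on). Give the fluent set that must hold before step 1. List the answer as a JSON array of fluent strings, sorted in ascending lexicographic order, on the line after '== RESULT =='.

Regress step by step:
  through step 2 (pick(b4,rmA,left)): drop {carry(b4,left)}, keep {robot_in(rmA)}, require {ball_in(b4,rmA), free(left), robot_in(rmA)}
    → {ball_in(b4,rmA), free(left), robot_in(rmA)}
  through step 1 (go(rmC,rmA)): drop {robot_in(rmA)}, keep {ball_in(b4,rmA), free(left)}, require {robot_in(rmC)}
    → {ball_in(b4,rmA), free(left), robot_in(rmC)}

== RESULT ==
["ball_in(b4,rmA)", "free(left)", "robot_in(rmC)"]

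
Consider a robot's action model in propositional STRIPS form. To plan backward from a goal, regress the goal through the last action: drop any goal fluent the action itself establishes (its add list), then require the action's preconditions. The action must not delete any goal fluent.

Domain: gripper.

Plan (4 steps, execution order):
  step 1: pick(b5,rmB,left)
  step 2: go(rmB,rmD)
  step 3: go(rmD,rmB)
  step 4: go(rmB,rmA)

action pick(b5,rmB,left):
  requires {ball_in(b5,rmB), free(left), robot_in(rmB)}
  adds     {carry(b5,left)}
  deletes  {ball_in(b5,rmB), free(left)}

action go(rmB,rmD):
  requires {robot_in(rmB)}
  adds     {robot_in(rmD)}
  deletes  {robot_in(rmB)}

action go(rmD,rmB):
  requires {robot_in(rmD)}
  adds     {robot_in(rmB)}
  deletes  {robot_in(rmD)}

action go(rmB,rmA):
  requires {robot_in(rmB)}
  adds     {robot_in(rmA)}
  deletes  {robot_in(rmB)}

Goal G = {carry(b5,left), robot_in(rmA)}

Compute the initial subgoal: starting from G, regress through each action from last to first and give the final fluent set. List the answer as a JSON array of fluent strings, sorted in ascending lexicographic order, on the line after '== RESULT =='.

Regress step by step:
  through step 4 (go(rmB,rmA)): drop {robot_in(rmA)}, keep {carry(b5,left)}, require {robot_in(rmB)}
    → {carry(b5,left), robot_in(rmB)}
  through step 3 (go(rmD,rmB)): drop {robot_in(rmB)}, keep {carry(b5,left)}, require {robot_in(rmD)}
    → {carry(b5,left), robot_in(rmD)}
  through step 2 (go(rmB,rmD)): drop {robot_in(rmD)}, keep {carry(b5,left)}, require {robot_in(rmB)}
    → {carry(b5,left), robot_in(rmB)}
  through step 1 (pick(b5,rmB,left)): drop {carry(b5,left)}, keep {robot_in(rmB)}, require {ball_in(b5,rmB), free(left), robot_in(rmB)}
    → {ball_in(b5,rmB), free(left), robot_in(rmB)}

== RESULT ==
["ball_in(b5,rmB)", "free(left)", "robot_in(rmB)"]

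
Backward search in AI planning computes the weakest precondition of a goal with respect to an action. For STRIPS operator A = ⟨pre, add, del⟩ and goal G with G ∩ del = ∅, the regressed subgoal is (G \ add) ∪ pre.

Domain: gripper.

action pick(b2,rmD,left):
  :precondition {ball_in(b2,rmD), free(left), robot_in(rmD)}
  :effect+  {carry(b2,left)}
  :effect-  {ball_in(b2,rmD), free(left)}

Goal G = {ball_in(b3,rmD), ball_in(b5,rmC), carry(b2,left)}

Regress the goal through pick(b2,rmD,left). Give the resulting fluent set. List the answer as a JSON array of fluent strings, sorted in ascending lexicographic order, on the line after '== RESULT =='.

Regress:
  G ∩ del = {}  (empty — regression defined)
  G \ add = {ball_in(b3,rmD), ball_in(b5,rmC), carry(b2,left)} \ {carry(b2,left)} = {ball_in(b3,rmD), ball_in(b5,rmC)}
  ∪ pre   = {ball_in(b3,rmD), ball_in(b5,rmC)} ∪ {ball_in(b2,rmD), free(left), robot_in(rmD)}
          = {ball_in(b2,rmD), ball_in(b3,rmD), ball_in(b5,rmC), free(left), robot_in(rmD)}

== RESULT ==
["ball_in(b2,rmD)", "ball_in(b3,rmD)", "ball_in(b5,rmC)", "free(left)", "robot_in(rmD)"]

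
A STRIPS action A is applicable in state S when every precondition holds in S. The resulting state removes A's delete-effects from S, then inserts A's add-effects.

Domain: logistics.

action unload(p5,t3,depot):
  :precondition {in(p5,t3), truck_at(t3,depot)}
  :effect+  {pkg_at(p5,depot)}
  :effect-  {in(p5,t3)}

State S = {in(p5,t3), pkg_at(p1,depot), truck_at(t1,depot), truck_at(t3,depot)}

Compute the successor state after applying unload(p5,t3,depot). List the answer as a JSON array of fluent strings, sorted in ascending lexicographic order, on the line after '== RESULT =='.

Progress:
  pre ⊆ S: {in(p5,t3), truck_at(t3,depot)} ⊆ S  — applicable
  S \ del = {pkg_at(p1,depot), truck_at(t1,depot), truck_at(t3,depot)}
  ∪ add   = {pkg_at(p1,depot), pkg_at(p5,depot), truck_at(t1,depot), truck_at(t3,depot)}

== RESULT ==
["pkg_at(p1,depot)", "pkg_at(p5,depot)", "truck_at(t1,depot)", "truck_at(t3,depot)"]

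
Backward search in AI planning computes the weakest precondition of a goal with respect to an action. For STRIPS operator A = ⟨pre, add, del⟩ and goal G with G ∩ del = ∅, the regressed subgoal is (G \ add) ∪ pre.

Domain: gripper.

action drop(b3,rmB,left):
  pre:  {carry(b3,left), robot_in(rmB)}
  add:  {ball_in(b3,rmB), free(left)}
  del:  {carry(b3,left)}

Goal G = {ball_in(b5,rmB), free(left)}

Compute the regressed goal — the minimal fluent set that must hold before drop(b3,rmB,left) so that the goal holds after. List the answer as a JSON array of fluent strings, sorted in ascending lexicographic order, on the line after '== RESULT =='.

Compute (G \ add) ∪ pre:
  G ∩ del = {}  (empty — regression defined)
  G \ add = {ball_in(b5,rmB), free(left)} \ {ball_in(b3,rmB), free(left)} = {ball_in(b5,rmB)}
  ∪ pre   = {ball_in(b5,rmB)} ∪ {carry(b3,left), robot_in(rmB)}
          = {ball_in(b5,rmB), carry(b3,left), robot_in(rmB)}

== RESULT ==
["ball_in(b5,rmB)", "carry(b3,left)", "robot_in(rmB)"]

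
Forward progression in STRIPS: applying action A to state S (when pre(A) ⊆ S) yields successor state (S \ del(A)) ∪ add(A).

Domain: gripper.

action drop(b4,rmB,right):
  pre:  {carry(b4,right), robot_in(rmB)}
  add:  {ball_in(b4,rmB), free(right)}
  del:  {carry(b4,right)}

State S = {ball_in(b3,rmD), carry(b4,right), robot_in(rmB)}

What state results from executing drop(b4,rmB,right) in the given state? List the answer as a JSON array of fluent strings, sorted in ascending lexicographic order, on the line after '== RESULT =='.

Progress:
  pre ⊆ S: {carry(b4,right), robot_in(rmB)} ⊆ S  — applicable
  S \ del = {ball_in(b3,rmD), robot_in(rmB)}
  ∪ add   = {ball_in(b3,rmD), ball_in(b4,rmB), free(right), robot_in(rmB)}

== RESULT ==
["ball_in(b3,rmD)", "ball_in(b4,rmB)", "free(right)", "robot_in(rmB)"]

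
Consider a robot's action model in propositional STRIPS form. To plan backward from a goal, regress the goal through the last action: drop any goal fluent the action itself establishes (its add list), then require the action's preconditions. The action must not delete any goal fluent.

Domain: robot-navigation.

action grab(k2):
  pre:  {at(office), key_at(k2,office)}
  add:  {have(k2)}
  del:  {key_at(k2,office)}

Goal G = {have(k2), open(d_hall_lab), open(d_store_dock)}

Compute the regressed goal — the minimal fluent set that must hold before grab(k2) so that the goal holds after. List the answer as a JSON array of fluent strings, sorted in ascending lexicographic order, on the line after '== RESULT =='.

Regress:
  G ∩ del = {}  (empty — regression defined)
  G \ add = {have(k2), open(d_hall_lab), open(d_store_dock)} \ {have(k2)} = {open(d_hall_lab), open(d_store_dock)}
  ∪ pre   = {open(d_hall_lab), open(d_store_dock)} ∪ {at(office), key_at(k2,office)}
          = {at(office), key_at(k2,office), open(d_hall_lab), open(d_store_dock)}

== RESULT ==
["at(office)", "key_at(k2,office)", "open(d_hall_lab)", "open(d_store_dock)"]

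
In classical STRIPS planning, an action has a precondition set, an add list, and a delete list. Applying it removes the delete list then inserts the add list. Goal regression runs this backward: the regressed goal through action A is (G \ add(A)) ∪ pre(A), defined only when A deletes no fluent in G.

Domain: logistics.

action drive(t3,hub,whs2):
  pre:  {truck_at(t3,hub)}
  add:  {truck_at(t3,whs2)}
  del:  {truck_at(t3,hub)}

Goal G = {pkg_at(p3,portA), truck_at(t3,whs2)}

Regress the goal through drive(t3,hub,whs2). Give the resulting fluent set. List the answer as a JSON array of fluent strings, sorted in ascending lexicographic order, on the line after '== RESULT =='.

Regress:
  G ∩ del = {}  (empty — regression defined)
  G \ add = {pkg_at(p3,portA), truck_at(t3,whs2)} \ {truck_at(t3,whs2)} = {pkg_at(p3,portA)}
  ∪ pre   = {pkg_at(p3,portA)} ∪ {truck_at(t3,hub)}
          = {pkg_at(p3,portA), truck_at(t3,hub)}

== RESULT ==
["pkg_at(p3,portA)", "truck_at(t3,hub)"]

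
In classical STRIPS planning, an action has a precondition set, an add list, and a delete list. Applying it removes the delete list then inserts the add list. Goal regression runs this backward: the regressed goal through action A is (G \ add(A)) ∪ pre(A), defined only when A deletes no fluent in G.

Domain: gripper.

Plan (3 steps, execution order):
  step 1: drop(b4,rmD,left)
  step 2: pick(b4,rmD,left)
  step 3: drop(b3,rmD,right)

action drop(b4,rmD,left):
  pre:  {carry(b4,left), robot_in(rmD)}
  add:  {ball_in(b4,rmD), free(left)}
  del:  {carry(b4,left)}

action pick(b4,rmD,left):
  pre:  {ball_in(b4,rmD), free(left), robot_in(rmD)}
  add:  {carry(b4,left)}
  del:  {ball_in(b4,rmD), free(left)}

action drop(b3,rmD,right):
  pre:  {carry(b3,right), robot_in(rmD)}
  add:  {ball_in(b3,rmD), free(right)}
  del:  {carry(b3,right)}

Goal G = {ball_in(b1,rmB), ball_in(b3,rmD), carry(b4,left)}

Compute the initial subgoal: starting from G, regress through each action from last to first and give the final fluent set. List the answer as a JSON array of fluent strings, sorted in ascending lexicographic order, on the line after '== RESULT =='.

Regress step by step:
  through step 3 (drop(b3,rmD,right)): drop {ball_in(b3,rmD)}, keep {ball_in(b1,rmB), carry(b4,left)}, require {carry(b3,right), robot_in(rmD)}
    → {ball_in(b1,rmB), carry(b3,right), carry(b4,left), robot_in(rmD)}
  through step 2 (pick(b4,rmD,left)): drop {carry(b4,left)}, keep {ball_in(b1,rmB), carry(b3,right), robot_in(rmD)}, require {ball_in(b4,rmD), free(left), robot_in(rmD)}
    → {ball_in(b1,rmB), ball_in(b4,rmD), carry(b3,right), free(left), robot_in(rmD)}
  through step 1 (drop(b4,rmD,left)): drop {ball_in(b4,rmD), free(left)}, keep {ball_in(b1,rmB), carry(b3,right), robot_in(rmD)}, require {carry(b4,left), robot_in(rmD)}
    → {ball_in(b1,rmB), carry(b3,right), carry(b4,left), robot_in(rmD)}

== RESULT ==
["ball_in(b1,rmB)", "carry(b3,right)", "carry(b4,left)", "robot_in(rmD)"]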